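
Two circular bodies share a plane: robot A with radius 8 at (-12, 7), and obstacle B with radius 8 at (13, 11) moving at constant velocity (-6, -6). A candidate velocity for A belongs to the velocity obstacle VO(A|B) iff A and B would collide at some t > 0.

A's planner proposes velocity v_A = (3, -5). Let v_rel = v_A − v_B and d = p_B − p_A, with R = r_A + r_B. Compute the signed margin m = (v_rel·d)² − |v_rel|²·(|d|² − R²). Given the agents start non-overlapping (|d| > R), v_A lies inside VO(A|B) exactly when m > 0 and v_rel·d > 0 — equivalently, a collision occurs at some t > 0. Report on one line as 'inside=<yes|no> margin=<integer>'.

d = (25, 4),  |d|² = 641;  R = 8+8 = 16,  c = 641−16² = 385
v_rel = (9, 1),  |v_rel|² = 82;  v_rel·d = (9)·(25) + (1)·(4) = 229
82·t² − 458·t + 385 = 0  ⇒  m = 229² − 82·385 = 20871
m = 20871 > 0,  v_rel·d = 229 > 0  ⇒  inside

inside=yes margin=20871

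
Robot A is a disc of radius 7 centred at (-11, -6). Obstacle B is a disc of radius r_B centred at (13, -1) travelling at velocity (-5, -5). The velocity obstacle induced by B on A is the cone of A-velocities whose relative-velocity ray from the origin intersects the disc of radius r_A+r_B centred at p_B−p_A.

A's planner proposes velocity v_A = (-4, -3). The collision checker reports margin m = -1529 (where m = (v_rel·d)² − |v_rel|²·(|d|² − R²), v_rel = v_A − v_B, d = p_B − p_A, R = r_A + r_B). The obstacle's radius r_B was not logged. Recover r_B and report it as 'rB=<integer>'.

m = -1529
d = (24, 5);  v_rel = (1, 2),  |v_rel|² = 5
v_rel×d = (1)·(5) − (2)·(24) = -43
since m = R²·5 − (-43)²:  R² = (1849 + -1529) / 5 = 64
R = √64 = 8  ⇒  r_B = 8 − 7 = 1

rB=1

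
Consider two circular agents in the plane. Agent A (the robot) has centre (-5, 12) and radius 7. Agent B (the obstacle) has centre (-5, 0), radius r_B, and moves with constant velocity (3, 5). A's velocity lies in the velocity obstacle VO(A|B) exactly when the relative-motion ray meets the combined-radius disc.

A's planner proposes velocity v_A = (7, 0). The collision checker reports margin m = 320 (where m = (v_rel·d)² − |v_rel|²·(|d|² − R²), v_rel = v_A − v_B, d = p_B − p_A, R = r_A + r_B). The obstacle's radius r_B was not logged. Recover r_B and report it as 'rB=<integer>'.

m = 320
d = (0, -12);  v_rel = (4, -5),  |v_rel|² = 41
v_rel×d = (4)·(-12) − (-5)·(0) = -48
since m = R²·41 − (-48)²:  R² = (2304 + 320) / 41 = 64
R = √64 = 8  ⇒  r_B = 8 − 7 = 1

rB=1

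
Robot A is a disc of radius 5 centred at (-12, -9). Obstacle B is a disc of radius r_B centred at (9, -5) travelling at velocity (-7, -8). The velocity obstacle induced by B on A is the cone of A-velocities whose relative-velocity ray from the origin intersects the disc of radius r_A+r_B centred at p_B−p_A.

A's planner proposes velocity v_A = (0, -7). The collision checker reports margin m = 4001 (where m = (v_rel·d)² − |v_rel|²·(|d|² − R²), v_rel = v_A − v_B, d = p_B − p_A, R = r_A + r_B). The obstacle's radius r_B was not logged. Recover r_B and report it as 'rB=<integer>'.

m = 4001
d = (21, 4);  v_rel = (7, 1),  |v_rel|² = 50
v_rel×d = (7)·(4) − (1)·(21) = 7
since m = R²·50 − 7²:  R² = (49 + 4001) / 50 = 81
R = √81 = 9  ⇒  r_B = 9 − 5 = 4

rB=4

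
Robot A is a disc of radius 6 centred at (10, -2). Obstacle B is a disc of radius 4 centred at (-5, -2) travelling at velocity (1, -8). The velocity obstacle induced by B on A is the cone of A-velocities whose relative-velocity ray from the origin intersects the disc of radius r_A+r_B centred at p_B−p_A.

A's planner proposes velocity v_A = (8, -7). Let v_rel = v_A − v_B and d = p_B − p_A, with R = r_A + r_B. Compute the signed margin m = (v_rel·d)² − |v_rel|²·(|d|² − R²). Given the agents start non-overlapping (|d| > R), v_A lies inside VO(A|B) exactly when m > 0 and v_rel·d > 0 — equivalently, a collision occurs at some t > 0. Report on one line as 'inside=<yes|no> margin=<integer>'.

d = (-15, 0),  |d|² = 225;  R = 6+4 = 10,  c = 225−10² = 125
v_rel = (7, 1),  |v_rel|² = 50;  v_rel·d = (7)·(-15) + (1)·(0) = -105
50·t² + 210·t + 125 = 0  ⇒  m = (-105)² − 50·125 = 4775
m = 4775 > 0,  v_rel·d = -105 < 0  ⇒  outside

inside=no margin=4775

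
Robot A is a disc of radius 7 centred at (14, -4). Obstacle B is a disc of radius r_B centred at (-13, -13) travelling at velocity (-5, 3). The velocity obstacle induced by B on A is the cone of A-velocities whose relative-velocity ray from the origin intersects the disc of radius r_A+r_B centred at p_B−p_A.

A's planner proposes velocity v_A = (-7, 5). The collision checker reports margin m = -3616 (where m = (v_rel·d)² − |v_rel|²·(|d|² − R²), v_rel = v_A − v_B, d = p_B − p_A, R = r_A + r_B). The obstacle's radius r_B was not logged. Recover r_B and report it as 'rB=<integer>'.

m = -3616
d = (-27, -9);  v_rel = (-2, 2),  |v_rel|² = 8
v_rel×d = (-2)·(-9) − (2)·(-27) = 72
since m = R²·8 − 72²:  R² = (5184 + -3616) / 8 = 196
R = √196 = 14  ⇒  r_B = 14 − 7 = 7

rB=7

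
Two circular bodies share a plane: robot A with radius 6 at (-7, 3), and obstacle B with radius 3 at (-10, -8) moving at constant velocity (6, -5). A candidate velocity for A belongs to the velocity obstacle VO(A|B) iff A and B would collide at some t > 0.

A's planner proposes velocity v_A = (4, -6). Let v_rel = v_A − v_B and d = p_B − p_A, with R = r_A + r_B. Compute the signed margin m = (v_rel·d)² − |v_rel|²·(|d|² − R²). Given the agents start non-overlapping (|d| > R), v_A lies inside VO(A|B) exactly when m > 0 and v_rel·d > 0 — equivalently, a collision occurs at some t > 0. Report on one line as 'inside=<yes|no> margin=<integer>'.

d = (-3, -11),  |d|² = 130;  R = 6+3 = 9,  c = 130−9² = 49
v_rel = (-2, -1),  |v_rel|² = 5;  v_rel·d = (-2)·(-3) + (-1)·(-11) = 17
5·t² − 34·t + 49 = 0  ⇒  m = 17² − 5·49 = 44
m = 44 > 0,  v_rel·d = 17 > 0  ⇒  inside

inside=yes margin=44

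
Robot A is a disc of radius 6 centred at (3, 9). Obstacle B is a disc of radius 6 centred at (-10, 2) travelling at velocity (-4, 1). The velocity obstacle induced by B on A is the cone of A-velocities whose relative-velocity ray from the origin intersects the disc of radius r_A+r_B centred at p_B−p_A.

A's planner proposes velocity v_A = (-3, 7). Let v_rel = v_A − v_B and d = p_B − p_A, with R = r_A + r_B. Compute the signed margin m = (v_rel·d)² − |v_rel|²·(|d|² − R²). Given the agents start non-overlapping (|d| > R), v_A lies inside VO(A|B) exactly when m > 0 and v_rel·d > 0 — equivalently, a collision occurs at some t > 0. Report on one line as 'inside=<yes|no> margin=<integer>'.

d = (-13, -7),  |d|² = 218;  R = 6+6 = 12,  c = 218−12² = 74
v_rel = (1, 6),  |v_rel|² = 37;  v_rel·d = (1)·(-13) + (6)·(-7) = -55
37·t² + 110·t + 74 = 0  ⇒  m = (-55)² − 37·74 = 287
m = 287 > 0,  v_rel·d = -55 < 0  ⇒  outside

inside=no margin=287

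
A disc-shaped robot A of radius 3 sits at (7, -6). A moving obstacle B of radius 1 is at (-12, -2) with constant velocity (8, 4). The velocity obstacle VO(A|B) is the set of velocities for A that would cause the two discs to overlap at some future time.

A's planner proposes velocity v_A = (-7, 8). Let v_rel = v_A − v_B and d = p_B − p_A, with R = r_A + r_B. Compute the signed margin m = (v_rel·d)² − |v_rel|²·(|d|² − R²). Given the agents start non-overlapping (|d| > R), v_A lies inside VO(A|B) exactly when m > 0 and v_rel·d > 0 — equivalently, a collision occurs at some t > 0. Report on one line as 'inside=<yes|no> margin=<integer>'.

d = (-19, 4),  |d|² = 377;  R = 3+1 = 4,  c = 377−4² = 361
v_rel = (-15, 4),  |v_rel|² = 241;  v_rel·d = (-15)·(-19) + (4)·(4) = 301
241·t² − 602·t + 361 = 0  ⇒  m = 301² − 241·361 = 3600
m = 3600 > 0,  v_rel·d = 301 > 0  ⇒  inside

inside=yes margin=3600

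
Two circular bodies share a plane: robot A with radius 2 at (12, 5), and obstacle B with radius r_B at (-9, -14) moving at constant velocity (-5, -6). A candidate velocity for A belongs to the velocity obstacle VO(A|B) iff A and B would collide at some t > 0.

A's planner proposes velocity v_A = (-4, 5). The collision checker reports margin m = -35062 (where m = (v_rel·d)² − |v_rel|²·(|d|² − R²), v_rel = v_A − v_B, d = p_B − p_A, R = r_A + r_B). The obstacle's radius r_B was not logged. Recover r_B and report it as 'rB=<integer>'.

m = -35062
d = (-21, -19);  v_rel = (1, 11),  |v_rel|² = 122
v_rel×d = (1)·(-19) − (11)·(-21) = 212
since m = R²·122 − 212²:  R² = (44944 + -35062) / 122 = 81
R = √81 = 9  ⇒  r_B = 9 − 2 = 7

rB=7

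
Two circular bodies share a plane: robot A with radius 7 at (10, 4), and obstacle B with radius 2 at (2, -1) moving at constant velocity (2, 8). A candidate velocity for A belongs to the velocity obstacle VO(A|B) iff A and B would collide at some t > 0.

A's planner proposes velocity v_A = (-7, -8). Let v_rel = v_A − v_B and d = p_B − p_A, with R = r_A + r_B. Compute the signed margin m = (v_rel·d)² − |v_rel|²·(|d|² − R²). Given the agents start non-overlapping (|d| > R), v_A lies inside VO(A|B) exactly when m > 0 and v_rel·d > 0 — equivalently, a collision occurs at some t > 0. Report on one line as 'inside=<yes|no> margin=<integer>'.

d = (-8, -5),  |d|² = 89;  R = 7+2 = 9,  c = 89−9² = 8
v_rel = (-9, -16),  |v_rel|² = 337;  v_rel·d = (-9)·(-8) + (-16)·(-5) = 152
337·t² − 304·t + 8 = 0  ⇒  m = 152² − 337·8 = 20408
m = 20408 > 0,  v_rel·d = 152 > 0  ⇒  inside

inside=yes margin=20408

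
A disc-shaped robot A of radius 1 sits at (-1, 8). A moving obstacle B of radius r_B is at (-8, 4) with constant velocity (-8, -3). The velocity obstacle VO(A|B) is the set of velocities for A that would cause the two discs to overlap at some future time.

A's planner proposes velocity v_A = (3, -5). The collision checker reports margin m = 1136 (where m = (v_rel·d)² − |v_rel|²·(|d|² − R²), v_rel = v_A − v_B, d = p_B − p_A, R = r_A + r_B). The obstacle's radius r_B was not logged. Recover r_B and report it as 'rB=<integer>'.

m = 1136
d = (-7, -4);  v_rel = (11, -2),  |v_rel|² = 125
v_rel×d = (11)·(-4) − (-2)·(-7) = -58
since m = R²·125 − (-58)²:  R² = (3364 + 1136) / 125 = 36
R = √36 = 6  ⇒  r_B = 6 − 1 = 5

rB=5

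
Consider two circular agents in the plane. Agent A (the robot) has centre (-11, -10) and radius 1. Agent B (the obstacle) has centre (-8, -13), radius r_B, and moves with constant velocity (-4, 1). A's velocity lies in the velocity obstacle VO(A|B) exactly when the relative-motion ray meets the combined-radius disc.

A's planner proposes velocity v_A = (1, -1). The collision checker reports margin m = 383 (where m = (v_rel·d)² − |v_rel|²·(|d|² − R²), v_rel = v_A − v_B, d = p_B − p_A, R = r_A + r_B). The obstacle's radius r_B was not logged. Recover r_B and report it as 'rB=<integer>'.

m = 383
d = (3, -3);  v_rel = (5, -2),  |v_rel|² = 29
v_rel×d = (5)·(-3) − (-2)·(3) = -9
since m = R²·29 − (-9)²:  R² = (81 + 383) / 29 = 16
R = √16 = 4  ⇒  r_B = 4 − 1 = 3

rB=3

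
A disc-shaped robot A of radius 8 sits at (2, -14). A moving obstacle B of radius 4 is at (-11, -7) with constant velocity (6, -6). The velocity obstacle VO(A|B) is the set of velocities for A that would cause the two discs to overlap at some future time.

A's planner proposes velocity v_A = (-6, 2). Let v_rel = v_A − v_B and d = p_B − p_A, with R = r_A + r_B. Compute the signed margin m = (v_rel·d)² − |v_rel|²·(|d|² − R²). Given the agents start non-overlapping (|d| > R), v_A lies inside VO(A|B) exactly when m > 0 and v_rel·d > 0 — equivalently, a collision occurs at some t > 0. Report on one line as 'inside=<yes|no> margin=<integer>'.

d = (-13, 7),  |d|² = 218;  R = 8+4 = 12,  c = 218−12² = 74
v_rel = (-12, 8),  |v_rel|² = 208;  v_rel·d = (-12)·(-13) + (8)·(7) = 212
208·t² − 424·t + 74 = 0  ⇒  m = 212² − 208·74 = 29552
m = 29552 > 0,  v_rel·d = 212 > 0  ⇒  inside

inside=yes margin=29552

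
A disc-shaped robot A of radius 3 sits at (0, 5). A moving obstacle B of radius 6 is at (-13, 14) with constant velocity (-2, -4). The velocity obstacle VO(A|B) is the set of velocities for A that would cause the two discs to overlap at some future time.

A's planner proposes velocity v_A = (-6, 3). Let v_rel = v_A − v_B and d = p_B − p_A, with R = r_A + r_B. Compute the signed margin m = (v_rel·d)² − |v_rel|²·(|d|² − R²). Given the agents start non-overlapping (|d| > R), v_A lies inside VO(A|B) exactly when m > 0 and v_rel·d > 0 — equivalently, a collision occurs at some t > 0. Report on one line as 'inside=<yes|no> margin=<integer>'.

d = (-13, 9),  |d|² = 250;  R = 3+6 = 9,  c = 250−9² = 169
v_rel = (-4, 7),  |v_rel|² = 65;  v_rel·d = (-4)·(-13) + (7)·(9) = 115
65·t² − 230·t + 169 = 0  ⇒  m = 115² − 65·169 = 2240
m = 2240 > 0,  v_rel·d = 115 > 0  ⇒  inside

inside=yes margin=2240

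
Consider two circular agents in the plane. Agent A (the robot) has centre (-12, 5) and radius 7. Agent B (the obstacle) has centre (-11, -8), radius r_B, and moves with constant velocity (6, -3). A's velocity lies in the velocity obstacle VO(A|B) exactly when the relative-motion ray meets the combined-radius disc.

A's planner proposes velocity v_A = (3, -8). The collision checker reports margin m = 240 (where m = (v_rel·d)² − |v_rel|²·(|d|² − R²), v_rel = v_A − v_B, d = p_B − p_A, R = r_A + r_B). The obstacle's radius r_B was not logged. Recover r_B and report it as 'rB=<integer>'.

m = 240
d = (1, -13);  v_rel = (-3, -5),  |v_rel|² = 34
v_rel×d = (-3)·(-13) − (-5)·(1) = 44
since m = R²·34 − 44²:  R² = (1936 + 240) / 34 = 64
R = √64 = 8  ⇒  r_B = 8 − 7 = 1

rB=1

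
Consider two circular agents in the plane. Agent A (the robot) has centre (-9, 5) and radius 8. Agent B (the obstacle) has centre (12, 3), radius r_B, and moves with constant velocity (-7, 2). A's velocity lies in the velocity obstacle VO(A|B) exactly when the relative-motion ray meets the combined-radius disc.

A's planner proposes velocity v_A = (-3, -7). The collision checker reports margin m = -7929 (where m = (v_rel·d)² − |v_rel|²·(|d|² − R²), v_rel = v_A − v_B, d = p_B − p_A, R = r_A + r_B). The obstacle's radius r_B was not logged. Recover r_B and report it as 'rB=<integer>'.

m = -7929
d = (21, -2);  v_rel = (4, -9),  |v_rel|² = 97
v_rel×d = (4)·(-2) − (-9)·(21) = 181
since m = R²·97 − 181²:  R² = (32761 + -7929) / 97 = 256
R = √256 = 16  ⇒  r_B = 16 − 8 = 8

rB=8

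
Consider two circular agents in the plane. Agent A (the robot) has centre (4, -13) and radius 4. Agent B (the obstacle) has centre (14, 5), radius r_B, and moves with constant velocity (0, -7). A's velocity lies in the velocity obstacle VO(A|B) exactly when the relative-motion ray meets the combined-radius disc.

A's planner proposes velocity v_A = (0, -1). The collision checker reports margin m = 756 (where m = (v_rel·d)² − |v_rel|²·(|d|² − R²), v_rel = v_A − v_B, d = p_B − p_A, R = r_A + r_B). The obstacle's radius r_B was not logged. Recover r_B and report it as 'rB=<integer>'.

m = 756
d = (10, 18);  v_rel = (0, 6),  |v_rel|² = 36
v_rel×d = (0)·(18) − (6)·(10) = -60
since m = R²·36 − (-60)²:  R² = (3600 + 756) / 36 = 121
R = √121 = 11  ⇒  r_B = 11 − 4 = 7

rB=7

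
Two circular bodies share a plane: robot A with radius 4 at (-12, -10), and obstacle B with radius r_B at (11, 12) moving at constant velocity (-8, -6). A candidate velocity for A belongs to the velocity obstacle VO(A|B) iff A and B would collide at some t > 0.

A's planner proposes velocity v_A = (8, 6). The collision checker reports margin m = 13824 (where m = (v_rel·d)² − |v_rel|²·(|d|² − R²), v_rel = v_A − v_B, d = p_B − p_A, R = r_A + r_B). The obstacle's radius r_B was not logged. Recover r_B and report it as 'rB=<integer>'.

m = 13824
d = (23, 22);  v_rel = (16, 12),  |v_rel|² = 400
v_rel×d = (16)·(22) − (12)·(23) = 76
since m = R²·400 − 76²:  R² = (5776 + 13824) / 400 = 49
R = √49 = 7  ⇒  r_B = 7 − 4 = 3

rB=3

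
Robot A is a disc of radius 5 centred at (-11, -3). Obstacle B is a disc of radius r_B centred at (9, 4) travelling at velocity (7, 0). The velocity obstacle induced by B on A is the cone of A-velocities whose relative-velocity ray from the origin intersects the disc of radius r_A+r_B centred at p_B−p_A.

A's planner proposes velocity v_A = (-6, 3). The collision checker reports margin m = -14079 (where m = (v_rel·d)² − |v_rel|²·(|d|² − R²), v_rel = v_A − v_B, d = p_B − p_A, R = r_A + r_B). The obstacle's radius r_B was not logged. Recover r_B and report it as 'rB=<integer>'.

m = -14079
d = (20, 7);  v_rel = (-13, 3),  |v_rel|² = 178
v_rel×d = (-13)·(7) − (3)·(20) = -151
since m = R²·178 − (-151)²:  R² = (22801 + -14079) / 178 = 49
R = √49 = 7  ⇒  r_B = 7 − 5 = 2

rB=2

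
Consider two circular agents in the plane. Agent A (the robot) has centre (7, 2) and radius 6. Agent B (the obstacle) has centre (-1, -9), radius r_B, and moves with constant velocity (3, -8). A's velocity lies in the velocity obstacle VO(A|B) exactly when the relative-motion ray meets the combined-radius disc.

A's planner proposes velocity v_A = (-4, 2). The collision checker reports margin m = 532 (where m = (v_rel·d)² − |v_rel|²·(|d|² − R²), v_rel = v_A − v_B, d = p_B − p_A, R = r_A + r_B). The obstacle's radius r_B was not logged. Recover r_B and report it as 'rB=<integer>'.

m = 532
d = (-8, -11);  v_rel = (-7, 10),  |v_rel|² = 149
v_rel×d = (-7)·(-11) − (10)·(-8) = 157
since m = R²·149 − 157²:  R² = (24649 + 532) / 149 = 169
R = √169 = 13  ⇒  r_B = 13 − 6 = 7

rB=7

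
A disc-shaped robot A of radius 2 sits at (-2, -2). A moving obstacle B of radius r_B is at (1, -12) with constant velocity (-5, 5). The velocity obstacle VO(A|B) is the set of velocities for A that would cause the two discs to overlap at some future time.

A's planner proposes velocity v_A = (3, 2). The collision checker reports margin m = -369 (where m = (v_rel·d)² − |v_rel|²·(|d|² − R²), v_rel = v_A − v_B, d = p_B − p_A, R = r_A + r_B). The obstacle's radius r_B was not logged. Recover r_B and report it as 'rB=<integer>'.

m = -369
d = (3, -10);  v_rel = (8, -3),  |v_rel|² = 73
v_rel×d = (8)·(-10) − (-3)·(3) = -71
since m = R²·73 − (-71)²:  R² = (5041 + -369) / 73 = 64
R = √64 = 8  ⇒  r_B = 8 − 2 = 6

rB=6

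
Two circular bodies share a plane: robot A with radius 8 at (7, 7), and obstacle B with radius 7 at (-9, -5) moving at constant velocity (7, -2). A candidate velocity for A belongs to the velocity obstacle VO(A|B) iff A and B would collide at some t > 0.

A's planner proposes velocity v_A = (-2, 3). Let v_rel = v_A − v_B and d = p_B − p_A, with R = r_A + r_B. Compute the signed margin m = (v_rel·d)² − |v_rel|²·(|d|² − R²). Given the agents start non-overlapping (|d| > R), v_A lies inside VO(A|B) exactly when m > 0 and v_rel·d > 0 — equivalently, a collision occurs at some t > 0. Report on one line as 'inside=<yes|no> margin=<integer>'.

d = (-16, -12),  |d|² = 400;  R = 8+7 = 15,  c = 400−15² = 175
v_rel = (-9, 5),  |v_rel|² = 106;  v_rel·d = (-9)·(-16) + (5)·(-12) = 84
106·t² − 168·t + 175 = 0  ⇒  m = 84² − 106·175 = -11494
m = -11494 < 0,  v_rel·d = 84 > 0  ⇒  outside

inside=no margin=-11494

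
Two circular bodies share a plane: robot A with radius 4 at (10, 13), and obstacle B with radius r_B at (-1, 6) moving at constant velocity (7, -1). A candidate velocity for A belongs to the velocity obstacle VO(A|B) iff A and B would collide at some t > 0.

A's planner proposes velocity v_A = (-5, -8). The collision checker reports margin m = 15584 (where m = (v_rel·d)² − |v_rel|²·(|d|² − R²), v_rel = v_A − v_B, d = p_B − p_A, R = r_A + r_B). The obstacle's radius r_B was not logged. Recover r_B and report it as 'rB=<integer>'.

m = 15584
d = (-11, -7);  v_rel = (-12, -7),  |v_rel|² = 193
v_rel×d = (-12)·(-7) − (-7)·(-11) = 7
since m = R²·193 − 7²:  R² = (49 + 15584) / 193 = 81
R = √81 = 9  ⇒  r_B = 9 − 4 = 5

rB=5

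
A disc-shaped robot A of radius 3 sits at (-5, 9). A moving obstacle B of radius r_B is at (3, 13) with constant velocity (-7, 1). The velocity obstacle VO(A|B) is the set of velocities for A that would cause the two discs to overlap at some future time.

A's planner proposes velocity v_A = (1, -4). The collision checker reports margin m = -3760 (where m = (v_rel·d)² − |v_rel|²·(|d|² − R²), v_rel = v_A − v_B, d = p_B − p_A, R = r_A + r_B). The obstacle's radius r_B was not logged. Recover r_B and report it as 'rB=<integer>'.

m = -3760
d = (8, 4);  v_rel = (8, -5),  |v_rel|² = 89
v_rel×d = (8)·(4) − (-5)·(8) = 72
since m = R²·89 − 72²:  R² = (5184 + -3760) / 89 = 16
R = √16 = 4  ⇒  r_B = 4 − 3 = 1

rB=1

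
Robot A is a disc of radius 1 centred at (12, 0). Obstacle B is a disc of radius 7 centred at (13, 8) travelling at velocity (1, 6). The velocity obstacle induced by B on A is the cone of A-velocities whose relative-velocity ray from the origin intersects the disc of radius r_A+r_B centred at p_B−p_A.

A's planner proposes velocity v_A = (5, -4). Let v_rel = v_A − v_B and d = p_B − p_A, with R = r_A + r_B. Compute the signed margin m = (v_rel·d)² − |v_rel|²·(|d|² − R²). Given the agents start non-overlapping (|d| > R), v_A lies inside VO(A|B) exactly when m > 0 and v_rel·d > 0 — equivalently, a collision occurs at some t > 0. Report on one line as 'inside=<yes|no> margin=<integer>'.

d = (1, 8),  |d|² = 65;  R = 1+7 = 8,  c = 65−8² = 1
v_rel = (4, -10),  |v_rel|² = 116;  v_rel·d = (4)·(1) + (-10)·(8) = -76
116·t² + 152·t + 1 = 0  ⇒  m = (-76)² − 116·1 = 5660
m = 5660 > 0,  v_rel·d = -76 < 0  ⇒  outside

inside=no margin=5660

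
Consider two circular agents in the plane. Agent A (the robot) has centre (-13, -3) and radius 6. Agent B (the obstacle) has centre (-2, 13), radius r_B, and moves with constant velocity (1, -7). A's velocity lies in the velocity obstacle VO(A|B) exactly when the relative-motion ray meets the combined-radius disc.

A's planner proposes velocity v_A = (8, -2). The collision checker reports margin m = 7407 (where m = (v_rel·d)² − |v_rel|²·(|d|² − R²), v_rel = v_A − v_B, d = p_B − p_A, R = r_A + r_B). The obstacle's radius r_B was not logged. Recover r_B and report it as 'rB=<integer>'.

m = 7407
d = (11, 16);  v_rel = (7, 5),  |v_rel|² = 74
v_rel×d = (7)·(16) − (5)·(11) = 57
since m = R²·74 − 57²:  R² = (3249 + 7407) / 74 = 144
R = √144 = 12  ⇒  r_B = 12 − 6 = 6

rB=6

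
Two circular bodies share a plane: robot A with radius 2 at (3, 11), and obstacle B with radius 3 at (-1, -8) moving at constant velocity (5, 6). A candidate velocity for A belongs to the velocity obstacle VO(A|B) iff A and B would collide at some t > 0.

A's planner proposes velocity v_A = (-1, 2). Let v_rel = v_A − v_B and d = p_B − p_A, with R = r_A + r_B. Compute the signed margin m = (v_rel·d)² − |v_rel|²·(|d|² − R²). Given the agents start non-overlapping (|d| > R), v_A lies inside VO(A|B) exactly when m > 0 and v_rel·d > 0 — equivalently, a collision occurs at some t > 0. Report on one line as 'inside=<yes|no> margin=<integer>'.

d = (-4, -19),  |d|² = 377;  R = 2+3 = 5,  c = 377−5² = 352
v_rel = (-6, -4),  |v_rel|² = 52;  v_rel·d = (-6)·(-4) + (-4)·(-19) = 100
52·t² − 200·t + 352 = 0  ⇒  m = 100² − 52·352 = -8304
m = -8304 < 0,  v_rel·d = 100 > 0  ⇒  outside

inside=no margin=-8304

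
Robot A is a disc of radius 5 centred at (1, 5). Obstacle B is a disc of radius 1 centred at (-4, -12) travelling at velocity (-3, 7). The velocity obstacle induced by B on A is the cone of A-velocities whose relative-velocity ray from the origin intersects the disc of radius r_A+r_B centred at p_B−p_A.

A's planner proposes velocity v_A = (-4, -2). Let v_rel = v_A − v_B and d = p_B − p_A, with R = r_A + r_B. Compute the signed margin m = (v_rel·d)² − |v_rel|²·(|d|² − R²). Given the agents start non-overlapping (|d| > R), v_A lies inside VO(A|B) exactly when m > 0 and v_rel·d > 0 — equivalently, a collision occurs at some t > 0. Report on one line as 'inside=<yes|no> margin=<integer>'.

d = (-5, -17),  |d|² = 314;  R = 5+1 = 6,  c = 314−6² = 278
v_rel = (-1, -9),  |v_rel|² = 82;  v_rel·d = (-1)·(-5) + (-9)·(-17) = 158
82·t² − 316·t + 278 = 0  ⇒  m = 158² − 82·278 = 2168
m = 2168 > 0,  v_rel·d = 158 > 0  ⇒  inside

inside=yes margin=2168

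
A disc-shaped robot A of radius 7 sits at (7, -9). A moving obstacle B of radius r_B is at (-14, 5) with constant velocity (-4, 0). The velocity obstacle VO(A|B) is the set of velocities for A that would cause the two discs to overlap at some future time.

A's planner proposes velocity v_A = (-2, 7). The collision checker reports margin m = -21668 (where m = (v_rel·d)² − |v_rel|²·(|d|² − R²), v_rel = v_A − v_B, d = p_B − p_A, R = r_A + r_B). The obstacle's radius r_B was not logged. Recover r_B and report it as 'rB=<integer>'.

m = -21668
d = (-21, 14);  v_rel = (2, 7),  |v_rel|² = 53
v_rel×d = (2)·(14) − (7)·(-21) = 175
since m = R²·53 − 175²:  R² = (30625 + -21668) / 53 = 169
R = √169 = 13  ⇒  r_B = 13 − 7 = 6

rB=6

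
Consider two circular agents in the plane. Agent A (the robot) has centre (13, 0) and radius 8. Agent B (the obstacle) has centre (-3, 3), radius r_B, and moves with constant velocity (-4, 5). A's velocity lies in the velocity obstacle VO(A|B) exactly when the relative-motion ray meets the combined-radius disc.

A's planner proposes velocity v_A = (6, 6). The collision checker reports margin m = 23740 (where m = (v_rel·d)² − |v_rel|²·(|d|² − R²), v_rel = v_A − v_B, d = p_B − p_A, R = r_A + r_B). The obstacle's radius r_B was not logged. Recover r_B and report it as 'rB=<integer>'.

m = 23740
d = (-16, 3);  v_rel = (10, 1),  |v_rel|² = 101
v_rel×d = (10)·(3) − (1)·(-16) = 46
since m = R²·101 − 46²:  R² = (2116 + 23740) / 101 = 256
R = √256 = 16  ⇒  r_B = 16 − 8 = 8

rB=8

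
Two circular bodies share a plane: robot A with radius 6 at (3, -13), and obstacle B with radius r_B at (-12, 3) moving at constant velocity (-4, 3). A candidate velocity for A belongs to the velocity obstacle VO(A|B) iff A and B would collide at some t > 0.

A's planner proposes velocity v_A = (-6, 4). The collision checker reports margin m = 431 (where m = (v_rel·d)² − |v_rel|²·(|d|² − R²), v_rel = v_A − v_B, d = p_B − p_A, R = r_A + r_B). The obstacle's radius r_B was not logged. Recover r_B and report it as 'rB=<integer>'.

m = 431
d = (-15, 16);  v_rel = (-2, 1),  |v_rel|² = 5
v_rel×d = (-2)·(16) − (1)·(-15) = -17
since m = R²·5 − (-17)²:  R² = (289 + 431) / 5 = 144
R = √144 = 12  ⇒  r_B = 12 − 6 = 6

rB=6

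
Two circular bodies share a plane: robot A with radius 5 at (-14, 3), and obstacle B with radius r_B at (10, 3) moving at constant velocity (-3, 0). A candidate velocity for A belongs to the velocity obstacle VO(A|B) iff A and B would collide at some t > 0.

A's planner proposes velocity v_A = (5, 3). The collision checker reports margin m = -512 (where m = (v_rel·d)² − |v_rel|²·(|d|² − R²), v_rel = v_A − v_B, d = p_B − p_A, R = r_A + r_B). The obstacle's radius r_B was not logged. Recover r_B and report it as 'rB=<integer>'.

m = -512
d = (24, 0);  v_rel = (8, 3),  |v_rel|² = 73
v_rel×d = (8)·(0) − (3)·(24) = -72
since m = R²·73 − (-72)²:  R² = (5184 + -512) / 73 = 64
R = √64 = 8  ⇒  r_B = 8 − 5 = 3

rB=3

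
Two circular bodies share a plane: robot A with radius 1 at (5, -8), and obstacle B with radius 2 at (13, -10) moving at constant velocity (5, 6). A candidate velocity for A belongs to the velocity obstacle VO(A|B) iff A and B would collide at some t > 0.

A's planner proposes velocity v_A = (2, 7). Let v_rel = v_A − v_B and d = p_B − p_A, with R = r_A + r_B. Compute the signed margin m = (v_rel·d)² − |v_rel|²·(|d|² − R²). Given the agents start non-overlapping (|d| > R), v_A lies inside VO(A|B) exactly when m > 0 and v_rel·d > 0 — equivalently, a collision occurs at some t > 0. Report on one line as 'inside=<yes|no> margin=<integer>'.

d = (8, -2),  |d|² = 68;  R = 1+2 = 3,  c = 68−3² = 59
v_rel = (-3, 1),  |v_rel|² = 10;  v_rel·d = (-3)·(8) + (1)·(-2) = -26
10·t² + 52·t + 59 = 0  ⇒  m = (-26)² − 10·59 = 86
m = 86 > 0,  v_rel·d = -26 < 0  ⇒  outside

inside=no margin=86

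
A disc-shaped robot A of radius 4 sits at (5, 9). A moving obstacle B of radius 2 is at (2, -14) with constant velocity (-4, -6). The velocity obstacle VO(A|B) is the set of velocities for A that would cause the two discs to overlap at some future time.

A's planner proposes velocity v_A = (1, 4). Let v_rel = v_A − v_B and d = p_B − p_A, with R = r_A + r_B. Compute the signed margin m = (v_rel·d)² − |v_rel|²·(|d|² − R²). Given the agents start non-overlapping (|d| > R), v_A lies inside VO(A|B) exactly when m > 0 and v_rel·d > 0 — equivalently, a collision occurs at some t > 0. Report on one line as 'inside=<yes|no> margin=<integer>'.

d = (-3, -23),  |d|² = 538;  R = 4+2 = 6,  c = 538−6² = 502
v_rel = (5, 10),  |v_rel|² = 125;  v_rel·d = (5)·(-3) + (10)·(-23) = -245
125·t² + 490·t + 502 = 0  ⇒  m = (-245)² − 125·502 = -2725
m = -2725 < 0,  v_rel·d = -245 < 0  ⇒  outside

inside=no margin=-2725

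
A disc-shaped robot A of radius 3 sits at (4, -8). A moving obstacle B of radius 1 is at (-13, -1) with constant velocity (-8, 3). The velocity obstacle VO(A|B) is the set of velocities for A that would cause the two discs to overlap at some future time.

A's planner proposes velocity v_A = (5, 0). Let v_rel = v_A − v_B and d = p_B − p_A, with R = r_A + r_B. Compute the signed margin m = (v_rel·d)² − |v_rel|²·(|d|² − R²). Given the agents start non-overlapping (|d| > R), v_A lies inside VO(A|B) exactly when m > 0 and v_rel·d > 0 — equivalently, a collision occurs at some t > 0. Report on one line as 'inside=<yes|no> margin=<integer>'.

d = (-17, 7),  |d|² = 338;  R = 3+1 = 4,  c = 338−4² = 322
v_rel = (13, -3),  |v_rel|² = 178;  v_rel·d = (13)·(-17) + (-3)·(7) = -242
178·t² + 484·t + 322 = 0  ⇒  m = (-242)² − 178·322 = 1248
m = 1248 > 0,  v_rel·d = -242 < 0  ⇒  outside

inside=no margin=1248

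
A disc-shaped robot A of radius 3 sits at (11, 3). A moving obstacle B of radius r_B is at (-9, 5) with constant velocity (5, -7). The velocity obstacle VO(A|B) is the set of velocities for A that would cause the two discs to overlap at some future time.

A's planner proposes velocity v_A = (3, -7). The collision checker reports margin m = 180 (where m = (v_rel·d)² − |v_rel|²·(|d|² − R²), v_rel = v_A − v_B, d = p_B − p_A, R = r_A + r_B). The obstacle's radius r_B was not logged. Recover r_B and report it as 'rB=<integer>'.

m = 180
d = (-20, 2);  v_rel = (-2, 0),  |v_rel|² = 4
v_rel×d = (-2)·(2) − (0)·(-20) = -4
since m = R²·4 − (-4)²:  R² = (16 + 180) / 4 = 49
R = √49 = 7  ⇒  r_B = 7 − 3 = 4

rB=4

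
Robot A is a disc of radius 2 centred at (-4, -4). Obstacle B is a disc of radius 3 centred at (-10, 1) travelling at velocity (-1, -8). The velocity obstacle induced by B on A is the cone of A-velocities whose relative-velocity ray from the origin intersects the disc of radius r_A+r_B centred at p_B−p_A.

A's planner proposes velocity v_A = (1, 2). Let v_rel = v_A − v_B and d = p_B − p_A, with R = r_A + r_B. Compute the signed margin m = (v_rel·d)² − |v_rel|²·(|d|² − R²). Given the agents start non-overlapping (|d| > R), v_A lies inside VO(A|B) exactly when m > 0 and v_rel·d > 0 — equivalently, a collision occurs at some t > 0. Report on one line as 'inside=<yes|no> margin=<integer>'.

d = (-6, 5),  |d|² = 61;  R = 2+3 = 5,  c = 61−5² = 36
v_rel = (2, 10),  |v_rel|² = 104;  v_rel·d = (2)·(-6) + (10)·(5) = 38
104·t² − 76·t + 36 = 0  ⇒  m = 38² − 104·36 = -2300
m = -2300 < 0,  v_rel·d = 38 > 0  ⇒  outside

inside=no margin=-2300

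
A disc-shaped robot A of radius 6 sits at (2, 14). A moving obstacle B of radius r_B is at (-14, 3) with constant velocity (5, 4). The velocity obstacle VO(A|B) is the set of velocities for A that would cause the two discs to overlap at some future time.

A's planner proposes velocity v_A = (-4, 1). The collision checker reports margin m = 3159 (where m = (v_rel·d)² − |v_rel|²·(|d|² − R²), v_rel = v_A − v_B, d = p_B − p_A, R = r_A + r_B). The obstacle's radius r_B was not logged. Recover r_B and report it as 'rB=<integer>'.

m = 3159
d = (-16, -11);  v_rel = (-9, -3),  |v_rel|² = 90
v_rel×d = (-9)·(-11) − (-3)·(-16) = 51
since m = R²·90 − 51²:  R² = (2601 + 3159) / 90 = 64
R = √64 = 8  ⇒  r_B = 8 − 6 = 2

rB=2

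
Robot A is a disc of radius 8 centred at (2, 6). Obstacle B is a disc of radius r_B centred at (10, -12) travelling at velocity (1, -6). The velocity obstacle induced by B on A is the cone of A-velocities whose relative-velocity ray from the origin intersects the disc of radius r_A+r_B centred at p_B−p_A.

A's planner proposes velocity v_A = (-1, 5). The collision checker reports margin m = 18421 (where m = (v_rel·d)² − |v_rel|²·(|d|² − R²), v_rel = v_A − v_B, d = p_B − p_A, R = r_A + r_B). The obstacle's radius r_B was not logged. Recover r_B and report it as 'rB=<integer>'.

m = 18421
d = (8, -18);  v_rel = (-2, 11),  |v_rel|² = 125
v_rel×d = (-2)·(-18) − (11)·(8) = -52
since m = R²·125 − (-52)²:  R² = (2704 + 18421) / 125 = 169
R = √169 = 13  ⇒  r_B = 13 − 8 = 5

rB=5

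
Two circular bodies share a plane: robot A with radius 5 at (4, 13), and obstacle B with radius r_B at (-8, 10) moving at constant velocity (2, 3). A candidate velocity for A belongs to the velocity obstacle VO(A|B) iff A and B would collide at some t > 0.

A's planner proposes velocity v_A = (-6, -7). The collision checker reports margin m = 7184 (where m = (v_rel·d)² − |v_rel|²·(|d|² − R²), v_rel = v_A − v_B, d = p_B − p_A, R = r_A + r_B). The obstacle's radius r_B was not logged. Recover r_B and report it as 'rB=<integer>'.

m = 7184
d = (-12, -3);  v_rel = (-8, -10),  |v_rel|² = 164
v_rel×d = (-8)·(-3) − (-10)·(-12) = -96
since m = R²·164 − (-96)²:  R² = (9216 + 7184) / 164 = 100
R = √100 = 10  ⇒  r_B = 10 − 5 = 5

rB=5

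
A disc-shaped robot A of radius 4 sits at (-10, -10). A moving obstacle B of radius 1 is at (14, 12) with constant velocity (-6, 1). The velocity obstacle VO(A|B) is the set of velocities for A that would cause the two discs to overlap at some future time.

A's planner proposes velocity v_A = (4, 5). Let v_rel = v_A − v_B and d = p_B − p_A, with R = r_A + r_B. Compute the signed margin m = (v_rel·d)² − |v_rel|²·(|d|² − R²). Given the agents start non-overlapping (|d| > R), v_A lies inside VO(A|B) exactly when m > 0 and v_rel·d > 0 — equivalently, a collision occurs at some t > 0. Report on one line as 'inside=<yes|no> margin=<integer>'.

d = (24, 22),  |d|² = 1060;  R = 4+1 = 5,  c = 1060−5² = 1035
v_rel = (10, 4),  |v_rel|² = 116;  v_rel·d = (10)·(24) + (4)·(22) = 328
116·t² − 656·t + 1035 = 0  ⇒  m = 328² − 116·1035 = -12476
m = -12476 < 0,  v_rel·d = 328 > 0  ⇒  outside

inside=no margin=-12476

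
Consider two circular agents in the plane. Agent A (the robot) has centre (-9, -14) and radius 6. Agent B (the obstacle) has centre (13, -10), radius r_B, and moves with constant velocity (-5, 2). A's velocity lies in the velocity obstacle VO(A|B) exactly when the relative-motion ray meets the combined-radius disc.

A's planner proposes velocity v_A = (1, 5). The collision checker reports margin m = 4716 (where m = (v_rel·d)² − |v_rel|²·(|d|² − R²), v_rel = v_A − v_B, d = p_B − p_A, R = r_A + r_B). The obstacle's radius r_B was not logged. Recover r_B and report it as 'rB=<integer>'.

m = 4716
d = (22, 4);  v_rel = (6, 3),  |v_rel|² = 45
v_rel×d = (6)·(4) − (3)·(22) = -42
since m = R²·45 − (-42)²:  R² = (1764 + 4716) / 45 = 144
R = √144 = 12  ⇒  r_B = 12 − 6 = 6

rB=6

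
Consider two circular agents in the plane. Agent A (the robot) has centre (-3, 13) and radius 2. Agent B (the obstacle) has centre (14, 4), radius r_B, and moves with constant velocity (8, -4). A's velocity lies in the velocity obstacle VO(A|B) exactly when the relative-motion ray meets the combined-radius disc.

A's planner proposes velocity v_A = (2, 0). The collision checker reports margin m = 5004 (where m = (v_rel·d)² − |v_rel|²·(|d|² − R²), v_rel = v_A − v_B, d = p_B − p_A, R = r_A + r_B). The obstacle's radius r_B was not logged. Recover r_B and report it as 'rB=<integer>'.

m = 5004
d = (17, -9);  v_rel = (-6, 4),  |v_rel|² = 52
v_rel×d = (-6)·(-9) − (4)·(17) = -14
since m = R²·52 − (-14)²:  R² = (196 + 5004) / 52 = 100
R = √100 = 10  ⇒  r_B = 10 − 2 = 8

rB=8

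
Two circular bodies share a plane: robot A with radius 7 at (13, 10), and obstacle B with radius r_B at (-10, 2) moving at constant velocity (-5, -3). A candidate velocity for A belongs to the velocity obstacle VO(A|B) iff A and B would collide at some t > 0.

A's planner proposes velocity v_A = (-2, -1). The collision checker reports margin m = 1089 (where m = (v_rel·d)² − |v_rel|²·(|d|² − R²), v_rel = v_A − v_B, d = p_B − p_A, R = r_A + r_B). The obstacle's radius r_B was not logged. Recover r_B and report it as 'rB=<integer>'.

m = 1089
d = (-23, -8);  v_rel = (3, 2),  |v_rel|² = 13
v_rel×d = (3)·(-8) − (2)·(-23) = 22
since m = R²·13 − 22²:  R² = (484 + 1089) / 13 = 121
R = √121 = 11  ⇒  r_B = 11 − 7 = 4

rB=4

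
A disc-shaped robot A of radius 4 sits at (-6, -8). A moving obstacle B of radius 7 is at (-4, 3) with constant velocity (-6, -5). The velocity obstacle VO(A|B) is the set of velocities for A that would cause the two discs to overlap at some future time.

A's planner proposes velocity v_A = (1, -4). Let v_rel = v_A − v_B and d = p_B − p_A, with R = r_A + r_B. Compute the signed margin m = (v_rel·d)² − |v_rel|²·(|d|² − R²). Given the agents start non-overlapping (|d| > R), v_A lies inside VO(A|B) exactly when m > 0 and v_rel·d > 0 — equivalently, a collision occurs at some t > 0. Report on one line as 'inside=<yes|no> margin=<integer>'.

d = (2, 11),  |d|² = 125;  R = 4+7 = 11,  c = 125−11² = 4
v_rel = (7, 1),  |v_rel|² = 50;  v_rel·d = (7)·(2) + (1)·(11) = 25
50·t² − 50·t + 4 = 0  ⇒  m = 25² − 50·4 = 425
m = 425 > 0,  v_rel·d = 25 > 0  ⇒  inside

inside=yes margin=425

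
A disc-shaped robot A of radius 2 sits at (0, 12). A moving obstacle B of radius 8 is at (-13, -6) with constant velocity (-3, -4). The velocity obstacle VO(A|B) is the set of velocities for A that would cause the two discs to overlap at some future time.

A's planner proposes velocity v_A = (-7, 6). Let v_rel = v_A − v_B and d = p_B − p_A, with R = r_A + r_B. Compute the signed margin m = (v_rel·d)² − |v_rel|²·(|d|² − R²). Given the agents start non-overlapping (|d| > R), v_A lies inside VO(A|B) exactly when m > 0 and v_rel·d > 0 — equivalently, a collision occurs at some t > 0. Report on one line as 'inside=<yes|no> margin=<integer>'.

d = (-13, -18),  |d|² = 493;  R = 2+8 = 10,  c = 493−10² = 393
v_rel = (-4, 10),  |v_rel|² = 116;  v_rel·d = (-4)·(-13) + (10)·(-18) = -128
116·t² + 256·t + 393 = 0  ⇒  m = (-128)² − 116·393 = -29204
m = -29204 < 0,  v_rel·d = -128 < 0  ⇒  outside

inside=no margin=-29204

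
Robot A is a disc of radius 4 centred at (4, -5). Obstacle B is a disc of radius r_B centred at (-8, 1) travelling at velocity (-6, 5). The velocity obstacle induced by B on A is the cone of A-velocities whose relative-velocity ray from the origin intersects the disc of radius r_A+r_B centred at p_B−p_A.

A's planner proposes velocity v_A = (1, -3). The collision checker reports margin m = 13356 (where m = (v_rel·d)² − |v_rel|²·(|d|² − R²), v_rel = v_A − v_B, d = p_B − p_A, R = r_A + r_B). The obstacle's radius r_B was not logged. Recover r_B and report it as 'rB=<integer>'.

m = 13356
d = (-12, 6);  v_rel = (7, -8),  |v_rel|² = 113
v_rel×d = (7)·(6) − (-8)·(-12) = -54
since m = R²·113 − (-54)²:  R² = (2916 + 13356) / 113 = 144
R = √144 = 12  ⇒  r_B = 12 − 4 = 8

rB=8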